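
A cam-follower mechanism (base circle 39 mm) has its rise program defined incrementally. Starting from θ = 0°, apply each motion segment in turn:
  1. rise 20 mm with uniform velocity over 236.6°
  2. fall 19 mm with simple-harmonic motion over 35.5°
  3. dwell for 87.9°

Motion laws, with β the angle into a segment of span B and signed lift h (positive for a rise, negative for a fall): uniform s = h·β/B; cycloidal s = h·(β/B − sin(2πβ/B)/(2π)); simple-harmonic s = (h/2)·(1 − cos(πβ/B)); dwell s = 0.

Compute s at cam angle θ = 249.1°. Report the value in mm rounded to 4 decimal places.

seg 1 [0°–236.6°] uniform, h=20: full span → s += 20 → s = 20.0000
seg 2 [236.6°–272.1°] simple-harmonic, h=-19: θ=249.1° here. β=12.5, B=35.5. -19/2·(1 − cos(π·0.3521)) = -5.2434 → s = 14.7566

14.7566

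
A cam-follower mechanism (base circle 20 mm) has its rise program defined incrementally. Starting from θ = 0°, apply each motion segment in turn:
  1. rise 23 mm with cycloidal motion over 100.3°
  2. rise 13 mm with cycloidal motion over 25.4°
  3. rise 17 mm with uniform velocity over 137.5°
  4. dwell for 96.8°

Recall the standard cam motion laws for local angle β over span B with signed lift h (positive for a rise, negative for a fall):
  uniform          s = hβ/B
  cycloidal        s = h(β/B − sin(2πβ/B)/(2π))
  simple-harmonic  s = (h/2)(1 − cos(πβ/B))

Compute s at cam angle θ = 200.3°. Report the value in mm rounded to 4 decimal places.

seg 1 [0°–100.3°] cycloidal, h=23: full span → s += 23 → s = 23.0000
seg 2 [100.3°–125.7°] cycloidal, h=13: full span → s += 13 → s = 36.0000
seg 3 [125.7°–263.2°] uniform, h=17: θ=200.3° here. β=74.6, B=137.5. 17·74.6/137.5 = 9.2233 → s = 45.2233

45.2233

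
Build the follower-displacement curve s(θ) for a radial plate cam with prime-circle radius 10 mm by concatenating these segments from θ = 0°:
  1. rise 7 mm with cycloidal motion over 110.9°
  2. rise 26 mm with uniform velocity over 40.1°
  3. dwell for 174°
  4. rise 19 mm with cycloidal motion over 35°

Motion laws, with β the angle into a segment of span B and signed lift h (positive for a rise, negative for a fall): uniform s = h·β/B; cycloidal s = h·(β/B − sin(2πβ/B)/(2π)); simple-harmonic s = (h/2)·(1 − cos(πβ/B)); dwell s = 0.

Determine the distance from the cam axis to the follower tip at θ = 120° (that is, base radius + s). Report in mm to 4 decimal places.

seg 1 [0°–110.9°] cycloidal, h=7: full span → s += 7 → s = 7.0000
seg 2 [110.9°–151°] uniform, h=26: θ=120° here. β=9.1, B=40.1. 26·9.1/40.1 = 5.9002 → s = 12.9002
radial distance = base radius + s = 10 + 12.9002 = 22.9002

22.9002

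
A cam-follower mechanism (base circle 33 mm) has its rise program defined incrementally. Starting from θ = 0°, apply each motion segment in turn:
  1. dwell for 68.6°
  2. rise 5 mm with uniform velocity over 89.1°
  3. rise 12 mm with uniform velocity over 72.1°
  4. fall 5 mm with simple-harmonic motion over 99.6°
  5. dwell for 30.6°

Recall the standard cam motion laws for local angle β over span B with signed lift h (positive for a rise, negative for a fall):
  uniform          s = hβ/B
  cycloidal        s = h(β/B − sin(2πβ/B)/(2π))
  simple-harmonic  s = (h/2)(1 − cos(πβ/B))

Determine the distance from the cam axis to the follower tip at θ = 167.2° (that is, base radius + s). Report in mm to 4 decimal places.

seg 1 [0°–68.6°] dwell: s stays 0.0000
seg 2 [68.6°–157.7°] uniform, h=5: full span → s += 5 → s = 5.0000
seg 3 [157.7°–229.8°] uniform, h=12: θ=167.2° here. β=9.5, B=72.1. 12·9.5/72.1 = 1.5811 → s = 6.5811
radial distance = base radius + s = 33 + 6.5811 = 39.5811

39.5811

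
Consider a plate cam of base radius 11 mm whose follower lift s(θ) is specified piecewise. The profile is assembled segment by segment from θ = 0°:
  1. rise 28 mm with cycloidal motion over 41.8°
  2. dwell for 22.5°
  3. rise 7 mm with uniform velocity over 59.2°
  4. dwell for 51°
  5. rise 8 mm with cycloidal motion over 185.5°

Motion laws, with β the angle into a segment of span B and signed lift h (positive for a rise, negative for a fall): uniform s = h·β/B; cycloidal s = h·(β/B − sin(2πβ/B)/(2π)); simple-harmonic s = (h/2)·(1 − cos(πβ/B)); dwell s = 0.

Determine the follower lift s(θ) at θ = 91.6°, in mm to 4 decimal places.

seg 1 [0°–41.8°] cycloidal, h=28: full span → s += 28 → s = 28.0000
seg 2 [41.8°–64.3°] dwell: s stays 28.0000
seg 3 [64.3°–123.5°] uniform, h=7: θ=91.6° here. β=27.3, B=59.2. 7·27.3/59.2 = 3.2280 → s = 31.2280

31.2280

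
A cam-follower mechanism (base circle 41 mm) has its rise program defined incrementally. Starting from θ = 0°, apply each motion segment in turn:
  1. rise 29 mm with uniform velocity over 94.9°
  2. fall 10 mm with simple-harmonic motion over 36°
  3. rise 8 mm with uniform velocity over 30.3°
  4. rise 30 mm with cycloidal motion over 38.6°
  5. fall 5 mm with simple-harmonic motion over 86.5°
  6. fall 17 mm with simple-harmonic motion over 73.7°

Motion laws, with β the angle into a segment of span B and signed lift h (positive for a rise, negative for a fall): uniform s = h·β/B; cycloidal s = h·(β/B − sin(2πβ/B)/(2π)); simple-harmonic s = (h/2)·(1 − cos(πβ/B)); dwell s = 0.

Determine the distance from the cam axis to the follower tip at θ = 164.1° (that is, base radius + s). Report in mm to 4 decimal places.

seg 1 [0°–94.9°] uniform, h=29: full span → s += 29 → s = 29.0000
seg 2 [94.9°–130.9°] simple-harmonic, h=-10: full span → s += -10 → s = 19.0000
seg 3 [130.9°–161.2°] uniform, h=8: full span → s += 8 → s = 27.0000
seg 4 [161.2°–199.8°] cycloidal, h=30: θ=164.1° here. β=2.9, B=38.6. 30·(0.0751 − sin(2π·0.0751)/(2π)) = 0.0828 → s = 27.0828
radial distance = base radius + s = 41 + 27.0828 = 68.0828

68.0828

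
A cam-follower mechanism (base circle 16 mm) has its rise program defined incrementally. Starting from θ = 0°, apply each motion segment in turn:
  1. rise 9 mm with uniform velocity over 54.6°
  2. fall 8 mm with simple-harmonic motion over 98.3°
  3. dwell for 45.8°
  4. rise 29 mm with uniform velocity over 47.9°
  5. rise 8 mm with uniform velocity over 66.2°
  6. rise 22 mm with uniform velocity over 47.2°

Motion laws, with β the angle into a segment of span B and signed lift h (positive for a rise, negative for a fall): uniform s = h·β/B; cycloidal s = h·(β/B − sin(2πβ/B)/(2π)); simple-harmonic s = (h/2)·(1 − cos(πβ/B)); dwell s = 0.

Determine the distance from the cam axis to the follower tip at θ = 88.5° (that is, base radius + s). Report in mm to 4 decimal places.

seg 1 [0°–54.6°] uniform, h=9: full span → s += 9 → s = 9.0000
seg 2 [54.6°–152.9°] simple-harmonic, h=-8: θ=88.5° here. β=33.9, B=98.3. -8/2·(1 − cos(π·0.3449)) = -2.1268 → s = 6.8732
radial distance = base radius + s = 16 + 6.8732 = 22.8732

22.8732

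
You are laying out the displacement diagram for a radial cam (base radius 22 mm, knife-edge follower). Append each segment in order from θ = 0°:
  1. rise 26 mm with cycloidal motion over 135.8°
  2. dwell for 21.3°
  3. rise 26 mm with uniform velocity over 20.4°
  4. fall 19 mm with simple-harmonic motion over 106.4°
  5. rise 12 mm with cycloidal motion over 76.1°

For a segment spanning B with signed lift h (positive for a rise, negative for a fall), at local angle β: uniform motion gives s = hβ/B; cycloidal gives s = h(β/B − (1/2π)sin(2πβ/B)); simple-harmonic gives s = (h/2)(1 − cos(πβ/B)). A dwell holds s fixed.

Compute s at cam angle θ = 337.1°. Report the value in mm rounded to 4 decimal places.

seg 1 [0°–135.8°] cycloidal, h=26: full span → s += 26 → s = 26.0000
seg 2 [135.8°–157.1°] dwell: s stays 26.0000
seg 3 [157.1°–177.5°] uniform, h=26: full span → s += 26 → s = 52.0000
seg 4 [177.5°–283.9°] simple-harmonic, h=-19: full span → s += -19 → s = 33.0000
seg 5 [283.9°–360°] cycloidal, h=12: θ=337.1° here. β=53.2, B=76.1. 12·(0.6991 − sin(2π·0.6991)/(2π)) = 10.2019 → s = 43.2019

43.2019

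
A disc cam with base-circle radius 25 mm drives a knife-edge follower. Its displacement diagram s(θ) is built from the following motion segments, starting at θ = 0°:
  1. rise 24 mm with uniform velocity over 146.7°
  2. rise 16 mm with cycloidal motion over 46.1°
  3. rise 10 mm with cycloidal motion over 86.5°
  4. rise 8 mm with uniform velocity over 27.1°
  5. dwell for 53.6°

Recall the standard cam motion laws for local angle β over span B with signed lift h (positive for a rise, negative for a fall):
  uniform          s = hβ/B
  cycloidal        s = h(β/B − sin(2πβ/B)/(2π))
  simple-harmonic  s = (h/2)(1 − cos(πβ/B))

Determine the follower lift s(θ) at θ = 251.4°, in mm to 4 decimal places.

seg 1 [0°–146.7°] uniform, h=24: full span → s += 24 → s = 24.0000
seg 2 [146.7°–192.8°] cycloidal, h=16: full span → s += 16 → s = 40.0000
seg 3 [192.8°–279.3°] cycloidal, h=10: θ=251.4° here. β=58.6, B=86.5. 10·(0.6775 − sin(2π·0.6775)/(2π)) = 8.2036 → s = 48.2036

48.2036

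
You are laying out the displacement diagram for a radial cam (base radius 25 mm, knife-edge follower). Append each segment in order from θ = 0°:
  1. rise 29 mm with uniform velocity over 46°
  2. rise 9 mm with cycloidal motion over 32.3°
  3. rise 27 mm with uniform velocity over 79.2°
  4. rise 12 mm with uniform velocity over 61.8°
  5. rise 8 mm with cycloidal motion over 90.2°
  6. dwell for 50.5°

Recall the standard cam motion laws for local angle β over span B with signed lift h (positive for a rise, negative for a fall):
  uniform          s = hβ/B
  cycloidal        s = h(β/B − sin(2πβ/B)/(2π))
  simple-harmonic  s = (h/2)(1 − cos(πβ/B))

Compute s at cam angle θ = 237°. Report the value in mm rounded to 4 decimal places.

seg 1 [0°–46°] uniform, h=29: full span → s += 29 → s = 29.0000
seg 2 [46°–78.3°] cycloidal, h=9: full span → s += 9 → s = 38.0000
seg 3 [78.3°–157.5°] uniform, h=27: full span → s += 27 → s = 65.0000
seg 4 [157.5°–219.3°] uniform, h=12: full span → s += 12 → s = 77.0000
seg 5 [219.3°–309.5°] cycloidal, h=8: θ=237° here. β=17.7, B=90.2. 8·(0.1962 − sin(2π·0.1962)/(2π)) = 0.3686 → s = 77.3686

77.3686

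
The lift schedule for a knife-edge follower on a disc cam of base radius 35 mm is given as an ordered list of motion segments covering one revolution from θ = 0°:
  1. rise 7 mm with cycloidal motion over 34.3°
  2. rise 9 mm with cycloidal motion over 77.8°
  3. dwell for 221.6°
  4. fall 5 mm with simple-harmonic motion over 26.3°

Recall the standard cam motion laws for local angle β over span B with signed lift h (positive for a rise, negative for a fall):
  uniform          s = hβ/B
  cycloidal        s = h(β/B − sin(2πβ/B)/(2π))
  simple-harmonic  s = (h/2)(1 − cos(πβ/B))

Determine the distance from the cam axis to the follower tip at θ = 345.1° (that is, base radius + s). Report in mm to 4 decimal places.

seg 1 [0°–34.3°] cycloidal, h=7: full span → s += 7 → s = 7.0000
seg 2 [34.3°–112.1°] cycloidal, h=9: full span → s += 9 → s = 16.0000
seg 3 [112.1°–333.7°] dwell: s stays 16.0000
seg 4 [333.7°–360°] simple-harmonic, h=-5: θ=345.1° here. β=11.4, B=26.3. -5/2·(1 − cos(π·0.4335)) = -1.9812 → s = 14.0188
radial distance = base radius + s = 35 + 14.0188 = 49.0188

49.0188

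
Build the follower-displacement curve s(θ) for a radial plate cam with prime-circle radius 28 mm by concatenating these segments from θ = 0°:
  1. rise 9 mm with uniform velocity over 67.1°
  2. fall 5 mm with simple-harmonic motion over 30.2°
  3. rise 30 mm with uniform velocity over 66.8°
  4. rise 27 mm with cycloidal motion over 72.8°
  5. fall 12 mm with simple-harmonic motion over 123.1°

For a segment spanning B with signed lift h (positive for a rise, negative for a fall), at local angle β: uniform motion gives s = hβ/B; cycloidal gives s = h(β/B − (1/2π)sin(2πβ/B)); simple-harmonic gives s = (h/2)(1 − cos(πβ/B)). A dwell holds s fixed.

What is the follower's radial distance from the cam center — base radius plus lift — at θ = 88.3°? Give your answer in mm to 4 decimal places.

seg 1 [0°–67.1°] uniform, h=9: full span → s += 9 → s = 9.0000
seg 2 [67.1°–97.3°] simple-harmonic, h=-5: θ=88.3° here. β=21.2, B=30.2. -5/2·(1 − cos(π·0.7020)) = -3.9821 → s = 5.0179
radial distance = base radius + s = 28 + 5.0179 = 33.0179

33.0179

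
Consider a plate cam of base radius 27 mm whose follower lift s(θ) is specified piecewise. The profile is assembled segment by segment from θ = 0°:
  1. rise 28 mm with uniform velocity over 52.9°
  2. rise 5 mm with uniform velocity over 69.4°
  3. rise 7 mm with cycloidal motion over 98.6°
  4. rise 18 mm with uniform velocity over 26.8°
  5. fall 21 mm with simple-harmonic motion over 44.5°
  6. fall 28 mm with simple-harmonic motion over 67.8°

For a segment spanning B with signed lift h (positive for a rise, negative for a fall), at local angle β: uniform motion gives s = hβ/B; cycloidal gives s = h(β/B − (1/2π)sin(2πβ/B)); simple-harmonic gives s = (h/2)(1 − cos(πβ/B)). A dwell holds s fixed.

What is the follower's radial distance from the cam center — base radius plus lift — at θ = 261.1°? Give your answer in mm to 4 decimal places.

seg 1 [0°–52.9°] uniform, h=28: full span → s += 28 → s = 28.0000
seg 2 [52.9°–122.3°] uniform, h=5: full span → s += 5 → s = 33.0000
seg 3 [122.3°–220.9°] cycloidal, h=7: full span → s += 7 → s = 40.0000
seg 4 [220.9°–247.7°] uniform, h=18: full span → s += 18 → s = 58.0000
seg 5 [247.7°–292.2°] simple-harmonic, h=-21: θ=261.1° here. β=13.4, B=44.5. -21/2·(1 − cos(π·0.3011)) = -4.3583 → s = 53.6417
radial distance = base radius + s = 27 + 53.6417 = 80.6417

80.6417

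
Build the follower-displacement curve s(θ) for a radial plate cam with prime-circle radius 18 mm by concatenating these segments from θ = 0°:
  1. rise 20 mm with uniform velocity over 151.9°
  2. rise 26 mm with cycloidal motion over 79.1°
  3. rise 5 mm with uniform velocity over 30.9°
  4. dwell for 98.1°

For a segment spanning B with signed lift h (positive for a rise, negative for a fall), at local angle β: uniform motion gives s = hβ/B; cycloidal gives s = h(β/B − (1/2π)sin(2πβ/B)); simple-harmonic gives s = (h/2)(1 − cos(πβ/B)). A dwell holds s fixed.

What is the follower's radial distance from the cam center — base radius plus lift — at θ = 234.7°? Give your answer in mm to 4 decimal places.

seg 1 [0°–151.9°] uniform, h=20: full span → s += 20 → s = 20.0000
seg 2 [151.9°–231°] cycloidal, h=26: full span → s += 26 → s = 46.0000
seg 3 [231°–261.9°] uniform, h=5: θ=234.7° here. β=3.7, B=30.9. 5·3.7/30.9 = 0.5987 → s = 46.5987
radial distance = base radius + s = 18 + 46.5987 = 64.5987

64.5987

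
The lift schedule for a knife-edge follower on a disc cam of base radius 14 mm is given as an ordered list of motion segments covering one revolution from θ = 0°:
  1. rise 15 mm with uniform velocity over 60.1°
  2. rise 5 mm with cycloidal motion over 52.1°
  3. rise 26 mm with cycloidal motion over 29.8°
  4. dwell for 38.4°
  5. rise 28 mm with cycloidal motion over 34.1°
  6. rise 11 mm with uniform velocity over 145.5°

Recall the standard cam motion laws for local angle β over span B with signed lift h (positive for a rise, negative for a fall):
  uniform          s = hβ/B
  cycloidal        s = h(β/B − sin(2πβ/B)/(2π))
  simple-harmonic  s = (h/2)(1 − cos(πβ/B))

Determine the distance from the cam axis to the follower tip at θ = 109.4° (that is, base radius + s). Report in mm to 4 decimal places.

seg 1 [0°–60.1°] uniform, h=15: full span → s += 15 → s = 15.0000
seg 2 [60.1°–112.2°] cycloidal, h=5: θ=109.4° here. β=49.3, B=52.1. 5·(0.9463 − sin(2π·0.9463)/(2π)) = 4.9949 → s = 19.9949
radial distance = base radius + s = 14 + 19.9949 = 33.9949

33.9949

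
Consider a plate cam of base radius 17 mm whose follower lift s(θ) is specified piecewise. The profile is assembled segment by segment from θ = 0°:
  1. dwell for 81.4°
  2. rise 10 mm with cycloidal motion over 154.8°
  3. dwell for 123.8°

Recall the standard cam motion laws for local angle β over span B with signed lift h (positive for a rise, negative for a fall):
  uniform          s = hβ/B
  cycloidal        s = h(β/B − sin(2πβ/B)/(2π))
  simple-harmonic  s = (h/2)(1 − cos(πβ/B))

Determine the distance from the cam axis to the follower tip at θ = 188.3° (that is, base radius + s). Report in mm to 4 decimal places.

seg 1 [0°–81.4°] dwell: s stays 0.0000
seg 2 [81.4°–236.2°] cycloidal, h=10: θ=188.3° here. β=106.9, B=154.8. 10·(0.6906 − sin(2π·0.6906)/(2π)) = 8.3876 → s = 8.3876
radial distance = base radius + s = 17 + 8.3876 = 25.3876

25.3876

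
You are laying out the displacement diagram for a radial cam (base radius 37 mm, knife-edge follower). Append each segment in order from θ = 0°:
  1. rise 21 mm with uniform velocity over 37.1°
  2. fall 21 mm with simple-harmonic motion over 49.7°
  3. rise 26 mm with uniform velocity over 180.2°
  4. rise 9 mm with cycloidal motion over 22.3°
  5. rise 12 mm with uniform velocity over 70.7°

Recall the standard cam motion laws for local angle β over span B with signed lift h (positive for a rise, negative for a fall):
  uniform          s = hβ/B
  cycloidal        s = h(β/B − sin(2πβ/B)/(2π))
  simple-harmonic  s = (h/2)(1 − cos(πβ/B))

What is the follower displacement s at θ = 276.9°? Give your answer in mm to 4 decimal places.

seg 1 [0°–37.1°] uniform, h=21: full span → s += 21 → s = 21.0000
seg 2 [37.1°–86.8°] simple-harmonic, h=-21: full span → s += -21 → s = 0.0000
seg 3 [86.8°–267°] uniform, h=26: full span → s += 26 → s = 26.0000
seg 4 [267°–289.3°] cycloidal, h=9: θ=276.9° here. β=9.9, B=22.3. 9·(0.4439 − sin(2π·0.4439)/(2π)) = 3.5014 → s = 29.5014

29.5014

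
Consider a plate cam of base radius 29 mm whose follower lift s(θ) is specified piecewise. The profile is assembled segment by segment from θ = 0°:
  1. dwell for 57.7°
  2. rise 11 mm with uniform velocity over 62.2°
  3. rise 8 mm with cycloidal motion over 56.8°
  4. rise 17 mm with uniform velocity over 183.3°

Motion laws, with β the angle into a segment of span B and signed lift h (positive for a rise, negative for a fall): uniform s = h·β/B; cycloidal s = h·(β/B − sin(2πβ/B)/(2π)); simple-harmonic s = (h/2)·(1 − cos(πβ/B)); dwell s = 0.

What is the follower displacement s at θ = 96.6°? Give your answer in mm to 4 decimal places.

seg 1 [0°–57.7°] dwell: s stays 0.0000
seg 2 [57.7°–119.9°] uniform, h=11: θ=96.6° here. β=38.9, B=62.2. 11·38.9/62.2 = 6.8794 → s = 6.8794

6.8794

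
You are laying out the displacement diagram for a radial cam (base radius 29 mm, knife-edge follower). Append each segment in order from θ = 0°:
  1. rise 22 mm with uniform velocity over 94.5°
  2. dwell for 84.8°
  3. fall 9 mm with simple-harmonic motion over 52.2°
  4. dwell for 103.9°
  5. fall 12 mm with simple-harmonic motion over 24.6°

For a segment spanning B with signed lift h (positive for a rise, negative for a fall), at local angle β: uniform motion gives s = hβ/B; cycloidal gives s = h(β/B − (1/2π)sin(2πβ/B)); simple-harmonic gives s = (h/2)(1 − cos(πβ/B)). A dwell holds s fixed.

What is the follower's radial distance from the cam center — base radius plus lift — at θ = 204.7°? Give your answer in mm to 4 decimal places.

seg 1 [0°–94.5°] uniform, h=22: full span → s += 22 → s = 22.0000
seg 2 [94.5°–179.3°] dwell: s stays 22.0000
seg 3 [179.3°–231.5°] simple-harmonic, h=-9: θ=204.7° here. β=25.4, B=52.2. -9/2·(1 − cos(π·0.4866)) = -4.3105 → s = 17.6895
radial distance = base radius + s = 29 + 17.6895 = 46.6895

46.6895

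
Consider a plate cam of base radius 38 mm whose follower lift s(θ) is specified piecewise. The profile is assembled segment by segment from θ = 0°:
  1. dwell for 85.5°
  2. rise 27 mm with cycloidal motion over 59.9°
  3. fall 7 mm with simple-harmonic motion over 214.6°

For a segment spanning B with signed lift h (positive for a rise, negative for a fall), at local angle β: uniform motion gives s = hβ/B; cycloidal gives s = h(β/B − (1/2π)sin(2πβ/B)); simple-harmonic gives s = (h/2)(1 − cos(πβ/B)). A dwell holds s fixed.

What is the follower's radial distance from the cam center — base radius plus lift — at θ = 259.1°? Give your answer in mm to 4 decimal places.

seg 1 [0°–85.5°] dwell: s stays 0.0000
seg 2 [85.5°–145.4°] cycloidal, h=27: full span → s += 27 → s = 27.0000
seg 3 [145.4°–360°] simple-harmonic, h=-7: θ=259.1° here. β=113.7, B=214.6. -7/2·(1 − cos(π·0.5298)) = -3.8274 → s = 23.1726
radial distance = base radius + s = 38 + 23.1726 = 61.1726

61.1726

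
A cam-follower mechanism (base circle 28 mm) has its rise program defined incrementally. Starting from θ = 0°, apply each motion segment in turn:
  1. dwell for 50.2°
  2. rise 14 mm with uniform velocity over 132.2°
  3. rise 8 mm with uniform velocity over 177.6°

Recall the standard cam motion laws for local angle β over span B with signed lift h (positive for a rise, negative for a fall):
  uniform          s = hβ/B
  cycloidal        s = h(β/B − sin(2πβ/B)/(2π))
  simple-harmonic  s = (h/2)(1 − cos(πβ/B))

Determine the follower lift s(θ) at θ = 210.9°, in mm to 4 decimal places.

seg 1 [0°–50.2°] dwell: s stays 0.0000
seg 2 [50.2°–182.4°] uniform, h=14: full span → s += 14 → s = 14.0000
seg 3 [182.4°–360°] uniform, h=8: θ=210.9° here. β=28.5, B=177.6. 8·28.5/177.6 = 1.2838 → s = 15.2838

15.2838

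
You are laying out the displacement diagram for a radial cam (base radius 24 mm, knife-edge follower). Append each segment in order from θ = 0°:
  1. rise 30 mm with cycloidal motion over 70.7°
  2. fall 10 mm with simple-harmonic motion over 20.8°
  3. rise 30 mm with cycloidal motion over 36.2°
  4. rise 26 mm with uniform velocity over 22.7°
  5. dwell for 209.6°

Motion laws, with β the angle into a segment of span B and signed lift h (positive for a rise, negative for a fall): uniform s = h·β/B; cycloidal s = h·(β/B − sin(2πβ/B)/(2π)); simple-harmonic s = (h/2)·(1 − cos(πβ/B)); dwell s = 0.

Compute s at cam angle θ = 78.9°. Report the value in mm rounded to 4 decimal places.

seg 1 [0°–70.7°] cycloidal, h=30: full span → s += 30 → s = 30.0000
seg 2 [70.7°–91.5°] simple-harmonic, h=-10: θ=78.9° here. β=8.2, B=20.8. -10/2·(1 − cos(π·0.3942)) = -3.3690 → s = 26.6310

26.6310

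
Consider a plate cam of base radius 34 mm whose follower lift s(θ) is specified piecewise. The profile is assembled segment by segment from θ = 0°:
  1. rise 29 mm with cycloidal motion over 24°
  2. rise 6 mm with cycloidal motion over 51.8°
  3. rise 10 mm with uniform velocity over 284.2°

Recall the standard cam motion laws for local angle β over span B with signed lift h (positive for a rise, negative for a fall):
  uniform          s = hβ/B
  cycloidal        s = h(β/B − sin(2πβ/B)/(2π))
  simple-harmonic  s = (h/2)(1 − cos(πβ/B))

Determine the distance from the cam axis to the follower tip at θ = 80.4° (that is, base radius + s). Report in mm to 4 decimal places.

seg 1 [0°–24°] cycloidal, h=29: full span → s += 29 → s = 29.0000
seg 2 [24°–75.8°] cycloidal, h=6: full span → s += 6 → s = 35.0000
seg 3 [75.8°–360°] uniform, h=10: θ=80.4° here. β=4.6, B=284.2. 10·4.6/284.2 = 0.1619 → s = 35.1619
radial distance = base radius + s = 34 + 35.1619 = 69.1619

69.1619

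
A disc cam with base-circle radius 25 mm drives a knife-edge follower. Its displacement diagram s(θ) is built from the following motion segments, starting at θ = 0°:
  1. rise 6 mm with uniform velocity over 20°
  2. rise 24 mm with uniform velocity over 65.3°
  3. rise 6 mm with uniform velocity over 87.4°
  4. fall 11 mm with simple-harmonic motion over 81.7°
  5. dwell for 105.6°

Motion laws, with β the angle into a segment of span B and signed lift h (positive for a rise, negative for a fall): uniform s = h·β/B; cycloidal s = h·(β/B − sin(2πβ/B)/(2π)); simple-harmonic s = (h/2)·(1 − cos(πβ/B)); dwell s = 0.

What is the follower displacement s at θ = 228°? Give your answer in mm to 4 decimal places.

seg 1 [0°–20°] uniform, h=6: full span → s += 6 → s = 6.0000
seg 2 [20°–85.3°] uniform, h=24: full span → s += 24 → s = 30.0000
seg 3 [85.3°–172.7°] uniform, h=6: full span → s += 6 → s = 36.0000
seg 4 [172.7°–254.4°] simple-harmonic, h=-11: θ=228° here. β=55.3, B=81.7. -11/2·(1 − cos(π·0.6769)) = -8.4012 → s = 27.5988

27.5988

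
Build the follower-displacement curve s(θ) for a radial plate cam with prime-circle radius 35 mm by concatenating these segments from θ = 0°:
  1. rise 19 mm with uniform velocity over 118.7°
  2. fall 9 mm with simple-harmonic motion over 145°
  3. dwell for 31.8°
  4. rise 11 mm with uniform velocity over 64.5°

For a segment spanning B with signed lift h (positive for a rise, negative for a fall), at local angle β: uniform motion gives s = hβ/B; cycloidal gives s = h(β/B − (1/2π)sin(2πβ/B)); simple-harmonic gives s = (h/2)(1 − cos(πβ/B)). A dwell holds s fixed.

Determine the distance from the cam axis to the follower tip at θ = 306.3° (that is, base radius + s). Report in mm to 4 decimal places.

seg 1 [0°–118.7°] uniform, h=19: full span → s += 19 → s = 19.0000
seg 2 [118.7°–263.7°] simple-harmonic, h=-9: full span → s += -9 → s = 10.0000
seg 3 [263.7°–295.5°] dwell: s stays 10.0000
seg 4 [295.5°–360°] uniform, h=11: θ=306.3° here. β=10.8, B=64.5. 11·10.8/64.5 = 1.8419 → s = 11.8419
radial distance = base radius + s = 35 + 11.8419 = 46.8419

46.8419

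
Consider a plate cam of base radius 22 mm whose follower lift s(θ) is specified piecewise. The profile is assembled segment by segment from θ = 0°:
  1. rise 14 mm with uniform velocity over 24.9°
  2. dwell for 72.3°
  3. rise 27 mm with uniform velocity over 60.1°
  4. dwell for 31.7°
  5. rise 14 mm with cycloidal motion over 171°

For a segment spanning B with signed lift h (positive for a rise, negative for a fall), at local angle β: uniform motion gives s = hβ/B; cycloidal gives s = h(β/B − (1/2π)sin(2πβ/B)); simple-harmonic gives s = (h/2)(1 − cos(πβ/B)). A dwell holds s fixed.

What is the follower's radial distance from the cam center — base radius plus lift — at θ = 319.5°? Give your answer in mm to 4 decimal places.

seg 1 [0°–24.9°] uniform, h=14: full span → s += 14 → s = 14.0000
seg 2 [24.9°–97.2°] dwell: s stays 14.0000
seg 3 [97.2°–157.3°] uniform, h=27: full span → s += 27 → s = 41.0000
seg 4 [157.3°–189°] dwell: s stays 41.0000
seg 5 [189°–360°] cycloidal, h=14: θ=319.5° here. β=130.5, B=171. 14·(0.7632 − sin(2π·0.7632)/(2π)) = 12.9048 → s = 53.9048
radial distance = base radius + s = 22 + 53.9048 = 75.9048

75.9048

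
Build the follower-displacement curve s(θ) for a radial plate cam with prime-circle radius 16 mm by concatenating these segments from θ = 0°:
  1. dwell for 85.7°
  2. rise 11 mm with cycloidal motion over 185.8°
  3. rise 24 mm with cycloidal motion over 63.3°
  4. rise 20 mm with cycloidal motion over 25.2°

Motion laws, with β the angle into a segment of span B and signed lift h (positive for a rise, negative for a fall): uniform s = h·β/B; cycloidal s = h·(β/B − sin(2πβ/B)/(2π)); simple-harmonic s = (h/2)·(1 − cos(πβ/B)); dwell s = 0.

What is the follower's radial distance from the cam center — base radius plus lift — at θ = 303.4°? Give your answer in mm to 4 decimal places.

seg 1 [0°–85.7°] dwell: s stays 0.0000
seg 2 [85.7°–271.5°] cycloidal, h=11: full span → s += 11 → s = 11.0000
seg 3 [271.5°–334.8°] cycloidal, h=24: θ=303.4° here. β=31.9, B=63.3. 24·(0.5039 − sin(2π·0.5039)/(2π)) = 12.1896 → s = 23.1896
radial distance = base radius + s = 16 + 23.1896 = 39.1896

39.1896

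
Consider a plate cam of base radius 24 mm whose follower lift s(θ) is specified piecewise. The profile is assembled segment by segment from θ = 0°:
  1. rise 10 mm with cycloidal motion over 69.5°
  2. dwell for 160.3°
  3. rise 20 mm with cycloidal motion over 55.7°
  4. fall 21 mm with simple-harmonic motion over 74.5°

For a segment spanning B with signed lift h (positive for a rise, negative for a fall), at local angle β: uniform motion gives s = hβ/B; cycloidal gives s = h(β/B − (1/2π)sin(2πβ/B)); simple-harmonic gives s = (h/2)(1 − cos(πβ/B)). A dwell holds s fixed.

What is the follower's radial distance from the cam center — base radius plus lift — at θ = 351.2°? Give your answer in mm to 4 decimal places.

seg 1 [0°–69.5°] cycloidal, h=10: full span → s += 10 → s = 10.0000
seg 2 [69.5°–229.8°] dwell: s stays 10.0000
seg 3 [229.8°–285.5°] cycloidal, h=20: full span → s += 20 → s = 30.0000
seg 4 [285.5°–360°] simple-harmonic, h=-21: θ=351.2° here. β=65.7, B=74.5. -21/2·(1 − cos(π·0.8819)) = -20.2853 → s = 9.7147
radial distance = base radius + s = 24 + 9.7147 = 33.7147

33.7147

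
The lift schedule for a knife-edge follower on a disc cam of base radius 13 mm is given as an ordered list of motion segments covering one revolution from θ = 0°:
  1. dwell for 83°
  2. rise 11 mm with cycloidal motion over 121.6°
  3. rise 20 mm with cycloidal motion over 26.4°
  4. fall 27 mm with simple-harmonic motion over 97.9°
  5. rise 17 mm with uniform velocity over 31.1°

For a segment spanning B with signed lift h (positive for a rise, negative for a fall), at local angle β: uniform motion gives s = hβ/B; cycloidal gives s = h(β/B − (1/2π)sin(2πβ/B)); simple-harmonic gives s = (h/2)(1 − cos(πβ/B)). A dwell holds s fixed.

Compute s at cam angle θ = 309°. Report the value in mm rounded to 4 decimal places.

seg 1 [0°–83°] dwell: s stays 0.0000
seg 2 [83°–204.6°] cycloidal, h=11: full span → s += 11 → s = 11.0000
seg 3 [204.6°–231°] cycloidal, h=20: full span → s += 20 → s = 31.0000
seg 4 [231°–328.9°] simple-harmonic, h=-27: θ=309° here. β=78, B=97.9. -27/2·(1 − cos(π·0.7967)) = -24.3397 → s = 6.6603

6.6603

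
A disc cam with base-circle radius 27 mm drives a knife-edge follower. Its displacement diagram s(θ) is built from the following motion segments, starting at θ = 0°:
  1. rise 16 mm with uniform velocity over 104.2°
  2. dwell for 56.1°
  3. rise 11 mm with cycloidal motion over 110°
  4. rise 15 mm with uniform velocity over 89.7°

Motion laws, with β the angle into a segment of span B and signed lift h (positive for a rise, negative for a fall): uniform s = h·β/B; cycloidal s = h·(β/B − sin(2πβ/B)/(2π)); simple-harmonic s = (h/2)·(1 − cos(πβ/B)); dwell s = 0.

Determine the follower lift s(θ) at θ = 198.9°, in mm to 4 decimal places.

seg 1 [0°–104.2°] uniform, h=16: full span → s += 16 → s = 16.0000
seg 2 [104.2°–160.3°] dwell: s stays 16.0000
seg 3 [160.3°–270.3°] cycloidal, h=11: θ=198.9° here. β=38.6, B=110. 11·(0.3509 − sin(2π·0.3509)/(2π)) = 2.4496 → s = 18.4496

18.4496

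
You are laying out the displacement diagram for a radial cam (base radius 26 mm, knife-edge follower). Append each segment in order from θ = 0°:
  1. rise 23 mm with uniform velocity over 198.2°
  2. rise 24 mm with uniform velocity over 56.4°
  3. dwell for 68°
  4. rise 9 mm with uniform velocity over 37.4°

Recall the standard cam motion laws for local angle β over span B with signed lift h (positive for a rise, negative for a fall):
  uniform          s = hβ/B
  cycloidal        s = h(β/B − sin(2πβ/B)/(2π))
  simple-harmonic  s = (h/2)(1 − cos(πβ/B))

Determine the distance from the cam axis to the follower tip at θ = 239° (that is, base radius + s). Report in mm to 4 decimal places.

seg 1 [0°–198.2°] uniform, h=23: full span → s += 23 → s = 23.0000
seg 2 [198.2°–254.6°] uniform, h=24: θ=239° here. β=40.8, B=56.4. 24·40.8/56.4 = 17.3617 → s = 40.3617
radial distance = base radius + s = 26 + 40.3617 = 66.3617

66.3617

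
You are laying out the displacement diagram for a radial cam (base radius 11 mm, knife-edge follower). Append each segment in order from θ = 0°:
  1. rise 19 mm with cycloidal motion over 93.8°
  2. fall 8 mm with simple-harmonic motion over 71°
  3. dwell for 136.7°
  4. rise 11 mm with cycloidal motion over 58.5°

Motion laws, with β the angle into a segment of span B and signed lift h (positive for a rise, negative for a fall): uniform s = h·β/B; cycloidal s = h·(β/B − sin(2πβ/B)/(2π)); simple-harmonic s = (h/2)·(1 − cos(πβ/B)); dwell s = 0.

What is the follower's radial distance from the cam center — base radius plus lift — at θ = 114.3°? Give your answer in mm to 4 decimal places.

seg 1 [0°–93.8°] cycloidal, h=19: full span → s += 19 → s = 19.0000
seg 2 [93.8°–164.8°] simple-harmonic, h=-8: θ=114.3° here. β=20.5, B=71. -8/2·(1 − cos(π·0.2887)) = -1.5358 → s = 17.4642
radial distance = base radius + s = 11 + 17.4642 = 28.4642

28.4642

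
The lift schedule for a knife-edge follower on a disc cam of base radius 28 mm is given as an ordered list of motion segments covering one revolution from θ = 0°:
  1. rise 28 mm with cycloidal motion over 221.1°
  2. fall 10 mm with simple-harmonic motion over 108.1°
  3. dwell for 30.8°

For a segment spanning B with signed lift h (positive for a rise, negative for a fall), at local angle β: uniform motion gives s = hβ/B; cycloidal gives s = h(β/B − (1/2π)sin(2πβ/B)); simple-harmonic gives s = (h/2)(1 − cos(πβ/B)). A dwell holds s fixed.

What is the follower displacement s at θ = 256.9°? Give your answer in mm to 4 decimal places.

seg 1 [0°–221.1°] cycloidal, h=28: full span → s += 28 → s = 28.0000
seg 2 [221.1°–329.2°] simple-harmonic, h=-10: θ=256.9° here. β=35.8, B=108.1. -10/2·(1 − cos(π·0.3312)) = -2.4707 → s = 25.5293

25.5293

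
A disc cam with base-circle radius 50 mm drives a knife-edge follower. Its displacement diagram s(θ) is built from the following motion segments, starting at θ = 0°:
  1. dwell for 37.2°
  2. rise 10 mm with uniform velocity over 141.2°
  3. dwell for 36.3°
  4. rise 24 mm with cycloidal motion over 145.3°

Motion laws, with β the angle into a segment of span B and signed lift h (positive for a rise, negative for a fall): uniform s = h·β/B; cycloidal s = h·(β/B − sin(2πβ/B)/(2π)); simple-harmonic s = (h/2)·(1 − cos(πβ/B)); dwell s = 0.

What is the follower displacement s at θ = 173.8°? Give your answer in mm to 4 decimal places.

seg 1 [0°–37.2°] dwell: s stays 0.0000
seg 2 [37.2°–178.4°] uniform, h=10: θ=173.8° here. β=136.6, B=141.2. 10·136.6/141.2 = 9.6742 → s = 9.6742

9.6742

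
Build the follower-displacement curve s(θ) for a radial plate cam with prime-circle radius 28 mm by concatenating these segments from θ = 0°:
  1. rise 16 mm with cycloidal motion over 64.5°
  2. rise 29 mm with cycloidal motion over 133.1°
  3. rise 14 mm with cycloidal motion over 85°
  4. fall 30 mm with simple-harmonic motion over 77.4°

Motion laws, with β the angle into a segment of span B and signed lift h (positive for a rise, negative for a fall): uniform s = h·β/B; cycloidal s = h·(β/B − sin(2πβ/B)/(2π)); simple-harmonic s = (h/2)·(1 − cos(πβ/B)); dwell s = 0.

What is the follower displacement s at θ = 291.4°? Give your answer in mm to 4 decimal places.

seg 1 [0°–64.5°] cycloidal, h=16: full span → s += 16 → s = 16.0000
seg 2 [64.5°–197.6°] cycloidal, h=29: full span → s += 29 → s = 45.0000
seg 3 [197.6°–282.6°] cycloidal, h=14: full span → s += 14 → s = 59.0000
seg 4 [282.6°–360°] simple-harmonic, h=-30: θ=291.4° here. β=8.8, B=77.4. -30/2·(1 − cos(π·0.1137)) = -0.9467 → s = 58.0533

58.0533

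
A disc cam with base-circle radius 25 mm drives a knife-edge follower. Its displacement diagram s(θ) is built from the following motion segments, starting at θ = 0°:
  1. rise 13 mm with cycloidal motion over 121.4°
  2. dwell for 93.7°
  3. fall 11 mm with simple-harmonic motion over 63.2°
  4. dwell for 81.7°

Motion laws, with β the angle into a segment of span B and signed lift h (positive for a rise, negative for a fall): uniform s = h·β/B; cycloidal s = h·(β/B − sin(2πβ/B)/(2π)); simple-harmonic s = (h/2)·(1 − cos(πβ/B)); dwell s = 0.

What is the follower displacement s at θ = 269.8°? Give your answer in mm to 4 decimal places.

seg 1 [0°–121.4°] cycloidal, h=13: full span → s += 13 → s = 13.0000
seg 2 [121.4°–215.1°] dwell: s stays 13.0000
seg 3 [215.1°–278.3°] simple-harmonic, h=-11: θ=269.8° here. β=54.7, B=63.2. -11/2·(1 − cos(π·0.8655)) = -10.5163 → s = 2.4837

2.4837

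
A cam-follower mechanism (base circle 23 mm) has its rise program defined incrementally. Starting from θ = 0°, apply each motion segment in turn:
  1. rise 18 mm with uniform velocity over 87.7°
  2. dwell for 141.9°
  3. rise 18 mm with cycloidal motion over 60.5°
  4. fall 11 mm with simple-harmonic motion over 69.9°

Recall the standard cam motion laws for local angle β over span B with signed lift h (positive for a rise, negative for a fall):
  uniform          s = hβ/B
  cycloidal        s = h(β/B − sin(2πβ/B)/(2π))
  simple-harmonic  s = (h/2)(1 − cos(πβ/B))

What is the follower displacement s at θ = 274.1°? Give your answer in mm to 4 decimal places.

seg 1 [0°–87.7°] uniform, h=18: full span → s += 18 → s = 18.0000
seg 2 [87.7°–229.6°] dwell: s stays 18.0000
seg 3 [229.6°–290.1°] cycloidal, h=18: θ=274.1° here. β=44.5, B=60.5. 18·(0.7355 − sin(2π·0.7355)/(2π)) = 16.0926 → s = 34.0926

34.0926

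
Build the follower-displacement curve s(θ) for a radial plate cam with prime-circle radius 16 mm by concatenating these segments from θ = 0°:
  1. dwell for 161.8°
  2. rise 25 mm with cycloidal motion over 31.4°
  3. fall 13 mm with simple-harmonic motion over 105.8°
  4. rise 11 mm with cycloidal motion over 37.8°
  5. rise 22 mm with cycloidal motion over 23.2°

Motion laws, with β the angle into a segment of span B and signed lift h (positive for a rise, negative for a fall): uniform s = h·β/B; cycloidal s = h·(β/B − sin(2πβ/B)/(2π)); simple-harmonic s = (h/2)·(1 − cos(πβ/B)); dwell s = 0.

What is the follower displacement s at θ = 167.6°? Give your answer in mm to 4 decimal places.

seg 1 [0°–161.8°] dwell: s stays 0.0000
seg 2 [161.8°–193.2°] cycloidal, h=25: θ=167.6° here. β=5.8, B=31.4. 25·(0.1847 − sin(2π·0.1847)/(2π)) = 0.9691 → s = 0.9691

0.9691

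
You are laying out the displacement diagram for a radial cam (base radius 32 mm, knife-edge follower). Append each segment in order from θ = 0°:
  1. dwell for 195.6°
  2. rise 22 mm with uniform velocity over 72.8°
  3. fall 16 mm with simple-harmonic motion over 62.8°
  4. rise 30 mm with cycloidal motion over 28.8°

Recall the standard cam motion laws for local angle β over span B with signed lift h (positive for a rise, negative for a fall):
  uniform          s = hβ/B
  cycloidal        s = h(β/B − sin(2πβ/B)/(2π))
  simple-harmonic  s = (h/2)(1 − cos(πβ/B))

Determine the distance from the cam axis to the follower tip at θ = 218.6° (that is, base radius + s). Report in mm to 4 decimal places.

seg 1 [0°–195.6°] dwell: s stays 0.0000
seg 2 [195.6°–268.4°] uniform, h=22: θ=218.6° here. β=23, B=72.8. 22·23/72.8 = 6.9505 → s = 6.9505
radial distance = base radius + s = 32 + 6.9505 = 38.9505

38.9505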